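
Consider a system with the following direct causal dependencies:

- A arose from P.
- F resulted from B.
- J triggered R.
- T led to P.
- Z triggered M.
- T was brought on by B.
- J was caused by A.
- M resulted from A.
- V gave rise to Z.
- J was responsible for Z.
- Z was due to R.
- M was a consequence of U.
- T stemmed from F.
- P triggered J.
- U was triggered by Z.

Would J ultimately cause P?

J leads to R, Z, U, M; P is not among them.

No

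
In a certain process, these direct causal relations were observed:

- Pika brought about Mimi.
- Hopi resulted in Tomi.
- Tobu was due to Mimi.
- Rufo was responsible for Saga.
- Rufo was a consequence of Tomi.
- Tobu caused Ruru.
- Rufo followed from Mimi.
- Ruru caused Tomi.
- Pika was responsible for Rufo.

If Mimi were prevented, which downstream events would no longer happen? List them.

Downstream of Mimi: Tobu, Ruru, Tomi, Rufo, Saga.
Of those, still caused via another path: Tomi, Rufo, Saga.
The remainder have no surviving cause.

Ruru, Tobu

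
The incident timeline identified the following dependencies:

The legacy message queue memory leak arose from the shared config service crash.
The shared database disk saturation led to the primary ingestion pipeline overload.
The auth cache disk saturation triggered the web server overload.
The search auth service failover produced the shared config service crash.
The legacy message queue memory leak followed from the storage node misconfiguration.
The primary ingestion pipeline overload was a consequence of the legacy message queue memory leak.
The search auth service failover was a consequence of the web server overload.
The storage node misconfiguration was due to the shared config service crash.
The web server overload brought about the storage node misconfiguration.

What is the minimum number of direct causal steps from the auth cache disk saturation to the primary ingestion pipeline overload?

Shortest chain: the auth cache disk saturation → the web server overload → the storage node misconfiguration → the legacy message queue memory leak → the primary ingestion pipeline overload.

4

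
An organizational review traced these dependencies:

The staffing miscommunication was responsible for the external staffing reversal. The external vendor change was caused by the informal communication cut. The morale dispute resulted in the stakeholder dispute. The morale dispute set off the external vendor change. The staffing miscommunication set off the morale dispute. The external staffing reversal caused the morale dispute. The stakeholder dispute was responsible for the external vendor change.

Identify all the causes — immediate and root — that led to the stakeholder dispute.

Immediate cause of the stakeholder dispute: the morale dispute.
Further upstream: the staffing miscommunication, the external staffing reversal.

the external staffing reversal, the morale dispute, the staffing miscommunication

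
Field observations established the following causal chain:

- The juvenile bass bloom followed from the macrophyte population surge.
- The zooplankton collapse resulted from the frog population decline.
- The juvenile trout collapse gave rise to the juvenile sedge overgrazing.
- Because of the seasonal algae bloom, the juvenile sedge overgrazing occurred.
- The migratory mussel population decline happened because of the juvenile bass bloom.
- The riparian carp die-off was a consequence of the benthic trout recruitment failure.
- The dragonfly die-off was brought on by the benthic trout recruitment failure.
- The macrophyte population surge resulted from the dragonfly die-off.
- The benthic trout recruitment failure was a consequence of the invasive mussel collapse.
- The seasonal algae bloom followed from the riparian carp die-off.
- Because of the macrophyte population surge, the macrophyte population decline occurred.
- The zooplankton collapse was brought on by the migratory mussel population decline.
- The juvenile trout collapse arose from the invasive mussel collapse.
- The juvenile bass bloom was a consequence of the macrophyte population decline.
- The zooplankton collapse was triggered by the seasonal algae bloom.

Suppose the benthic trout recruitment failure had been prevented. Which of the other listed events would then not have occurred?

Downstream of the benthic trout recruitment failure: the dragonfly die-off, the macrophyte population surge, the macrophyte population decline, the juvenile bass bloom, the riparian carp die-off, the seasonal algae bloom, the migratory mussel population decline, the juvenile sedge overgrazing, the zooplankton collapse.
Of those, still caused via another path: the juvenile sedge overgrazing, the zooplankton collapse.
The remainder have no surviving cause.

the dragonfly die-off, the juvenile bass bloom, the macrophyte population decline, the macrophyte population surge, the migratory mussel population decline, the riparian carp die-off, the seasonal algae bloom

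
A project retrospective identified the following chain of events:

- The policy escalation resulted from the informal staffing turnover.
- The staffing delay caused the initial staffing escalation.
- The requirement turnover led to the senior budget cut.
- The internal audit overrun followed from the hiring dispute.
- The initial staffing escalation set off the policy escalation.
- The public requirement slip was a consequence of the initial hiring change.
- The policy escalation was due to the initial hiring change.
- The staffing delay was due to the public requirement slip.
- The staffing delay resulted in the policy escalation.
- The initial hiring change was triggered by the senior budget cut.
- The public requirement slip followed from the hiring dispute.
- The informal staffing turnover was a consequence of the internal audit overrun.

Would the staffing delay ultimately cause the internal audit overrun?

The staffing delay leads to the initial staffing escalation, the policy escalation; the internal audit overrun is not among them.

No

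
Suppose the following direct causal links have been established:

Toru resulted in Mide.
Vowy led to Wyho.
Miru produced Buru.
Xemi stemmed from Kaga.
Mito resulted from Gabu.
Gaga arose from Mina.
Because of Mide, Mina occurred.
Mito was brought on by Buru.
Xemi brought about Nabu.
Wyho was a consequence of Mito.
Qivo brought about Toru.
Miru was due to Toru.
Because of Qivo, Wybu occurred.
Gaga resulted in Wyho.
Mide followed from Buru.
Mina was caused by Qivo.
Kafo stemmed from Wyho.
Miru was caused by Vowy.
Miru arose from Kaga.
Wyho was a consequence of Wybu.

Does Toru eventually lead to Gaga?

There is a causal chain: Toru → Mide → Mina → Gaga.

Yes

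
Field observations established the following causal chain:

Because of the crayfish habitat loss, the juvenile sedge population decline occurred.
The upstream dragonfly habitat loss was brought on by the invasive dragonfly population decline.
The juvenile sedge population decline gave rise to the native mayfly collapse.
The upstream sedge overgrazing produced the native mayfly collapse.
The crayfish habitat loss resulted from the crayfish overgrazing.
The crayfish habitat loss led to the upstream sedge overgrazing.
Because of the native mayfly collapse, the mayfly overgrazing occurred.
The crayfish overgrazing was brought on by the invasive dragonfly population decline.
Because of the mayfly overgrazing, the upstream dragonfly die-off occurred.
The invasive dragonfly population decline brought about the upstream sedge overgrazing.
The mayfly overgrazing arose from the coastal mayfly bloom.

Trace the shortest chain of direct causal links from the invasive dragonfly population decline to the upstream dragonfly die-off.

the invasive dragonfly population decline → the upstream sedge overgrazing → the native mayfly collapse → the mayfly overgrazing → the upstream dragonfly die-off

the invasive dragonfly population decline → the upstream sedge overgrazing
the upstream sedge overgrazing → the native mayfly collapse
the native mayfly collapse → the mayfly overgrazing
the mayfly overgrazing → the upstream dragonfly die-off
Length: 4 steps.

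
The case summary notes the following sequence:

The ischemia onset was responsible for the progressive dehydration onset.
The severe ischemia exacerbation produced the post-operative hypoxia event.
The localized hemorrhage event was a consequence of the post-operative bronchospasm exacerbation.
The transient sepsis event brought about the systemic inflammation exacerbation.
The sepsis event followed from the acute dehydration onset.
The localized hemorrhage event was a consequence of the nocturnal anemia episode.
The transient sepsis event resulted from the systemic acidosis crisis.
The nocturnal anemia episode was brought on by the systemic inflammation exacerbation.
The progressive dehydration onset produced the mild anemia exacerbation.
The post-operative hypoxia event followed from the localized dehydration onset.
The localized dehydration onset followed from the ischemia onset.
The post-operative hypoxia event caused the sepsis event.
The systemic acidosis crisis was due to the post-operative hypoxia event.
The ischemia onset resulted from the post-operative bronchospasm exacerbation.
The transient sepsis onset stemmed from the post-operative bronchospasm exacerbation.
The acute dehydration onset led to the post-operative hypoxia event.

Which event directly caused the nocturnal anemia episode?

Upstream contributors include the post-operative bronchospasm exacerbation, the acute dehydration onset, the ischemia onset, the localized dehydration onset, the severe ischemia exacerbation, the post-operative hypoxia event, the systemic acidosis crisis, the transient sepsis event, but only the systemic inflammation exacerbation feeds directly into the nocturnal anemia episode.

the systemic inflammation exacerbation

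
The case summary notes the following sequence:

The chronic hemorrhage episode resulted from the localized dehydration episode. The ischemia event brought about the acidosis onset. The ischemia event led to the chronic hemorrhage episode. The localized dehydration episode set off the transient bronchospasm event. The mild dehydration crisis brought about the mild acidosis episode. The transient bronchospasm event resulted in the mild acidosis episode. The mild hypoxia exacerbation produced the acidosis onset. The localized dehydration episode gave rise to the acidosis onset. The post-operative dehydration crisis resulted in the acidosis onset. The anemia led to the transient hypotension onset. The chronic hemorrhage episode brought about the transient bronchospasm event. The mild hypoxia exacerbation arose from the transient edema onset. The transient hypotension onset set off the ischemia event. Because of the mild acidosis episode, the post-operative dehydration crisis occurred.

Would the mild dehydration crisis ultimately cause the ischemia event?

The mild dehydration crisis leads to the mild acidosis episode, the post-operative dehydration crisis, the acidosis onset; the ischemia event is not among them.

No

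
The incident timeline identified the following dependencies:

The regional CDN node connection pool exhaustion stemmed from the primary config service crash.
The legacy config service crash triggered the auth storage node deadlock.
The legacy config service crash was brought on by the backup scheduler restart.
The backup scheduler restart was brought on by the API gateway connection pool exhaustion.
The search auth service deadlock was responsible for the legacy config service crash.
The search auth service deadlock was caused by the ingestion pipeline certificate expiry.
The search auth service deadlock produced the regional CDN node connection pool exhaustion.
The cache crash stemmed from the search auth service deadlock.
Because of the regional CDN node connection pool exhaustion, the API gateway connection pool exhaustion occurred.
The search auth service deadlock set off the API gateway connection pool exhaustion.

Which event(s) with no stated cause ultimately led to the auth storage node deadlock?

the ingestion pipeline certificate expiry, the primary config service crash

Tracing upstream from the auth storage node deadlock: the auth storage node deadlock ← the legacy config service crash ← the search auth service deadlock ← the ingestion pipeline certificate expiry.
A separate upstream branch: the auth storage node deadlock ← the legacy config service crash ← the backup scheduler restart ← the API gateway connection pool exhaustion ← the regional CDN node connection pool exhaustion ← the primary config service crash.
Each of those chain origins has no stated cause.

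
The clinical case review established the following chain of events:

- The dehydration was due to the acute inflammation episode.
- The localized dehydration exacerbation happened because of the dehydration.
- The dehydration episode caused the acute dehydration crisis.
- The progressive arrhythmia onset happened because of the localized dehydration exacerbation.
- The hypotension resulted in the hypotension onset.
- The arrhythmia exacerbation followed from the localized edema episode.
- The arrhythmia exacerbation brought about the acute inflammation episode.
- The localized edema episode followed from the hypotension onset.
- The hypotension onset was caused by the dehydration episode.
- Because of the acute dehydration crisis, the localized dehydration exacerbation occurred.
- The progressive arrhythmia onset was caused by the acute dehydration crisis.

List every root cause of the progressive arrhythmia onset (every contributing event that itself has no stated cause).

Tracing upstream from the progressive arrhythmia onset: the progressive arrhythmia onset ← the localized dehydration exacerbation ← the dehydration ← the acute inflammation episode ← the arrhythmia exacerbation ← the localized edema episode ← the hypotension onset ← the hypotension.
A separate upstream branch: the progressive arrhythmia onset ← the acute dehydration crisis ← the dehydration episode.
Each of those chain origins has no stated cause.

the dehydration episode, the hypotension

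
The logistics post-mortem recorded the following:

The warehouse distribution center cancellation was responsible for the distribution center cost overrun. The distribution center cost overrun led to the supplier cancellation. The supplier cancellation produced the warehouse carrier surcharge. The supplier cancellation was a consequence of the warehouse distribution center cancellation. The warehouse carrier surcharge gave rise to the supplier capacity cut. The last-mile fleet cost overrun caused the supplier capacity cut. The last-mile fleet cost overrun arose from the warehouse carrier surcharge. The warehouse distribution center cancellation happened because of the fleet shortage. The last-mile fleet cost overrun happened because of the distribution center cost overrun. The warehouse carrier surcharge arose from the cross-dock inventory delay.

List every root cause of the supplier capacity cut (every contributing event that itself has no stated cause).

Tracing upstream from the supplier capacity cut: the supplier capacity cut ← the warehouse carrier surcharge ← the supplier cancellation ← the warehouse distribution center cancellation ← the fleet shortage.
A separate upstream branch: the supplier capacity cut ← the warehouse carrier surcharge ← the cross-dock inventory delay.
Each of those chain origins has no stated cause.

the cross-dock inventory delay, the fleet shortage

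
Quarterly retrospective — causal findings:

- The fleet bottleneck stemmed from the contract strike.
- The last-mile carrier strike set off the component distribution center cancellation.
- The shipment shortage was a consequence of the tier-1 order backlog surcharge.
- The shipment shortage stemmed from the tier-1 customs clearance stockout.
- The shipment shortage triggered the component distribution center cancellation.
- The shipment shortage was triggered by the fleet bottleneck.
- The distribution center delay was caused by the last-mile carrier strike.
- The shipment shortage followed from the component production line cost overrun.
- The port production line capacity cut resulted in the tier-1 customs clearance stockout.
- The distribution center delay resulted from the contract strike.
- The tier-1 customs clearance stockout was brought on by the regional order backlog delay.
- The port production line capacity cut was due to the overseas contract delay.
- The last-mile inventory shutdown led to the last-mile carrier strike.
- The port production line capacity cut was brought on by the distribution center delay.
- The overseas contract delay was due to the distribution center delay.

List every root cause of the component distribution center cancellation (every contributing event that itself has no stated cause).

the component production line cost overrun, the contract strike, the last-mile inventory shutdown, the regional order backlog delay, the tier-1 order backlog surcharge

Tracing upstream from the component distribution center cancellation: the component distribution center cancellation ← the shipment shortage ← the fleet bottleneck ← the contract strike.
A separate upstream branch: the component distribution center cancellation ← the shipment shortage ← the tier-1 order backlog surcharge.
A separate upstream branch: the component distribution center cancellation ← the shipment shortage ← the component production line cost overrun.
A separate upstream branch: the component distribution center cancellation ← the last-mile carrier strike ← the last-mile inventory shutdown.
A separate upstream branch: the component distribution center cancellation ← the shipment shortage ← the tier-1 customs clearance stockout ← the regional order backlog delay.
Each of those chain origins has no stated cause.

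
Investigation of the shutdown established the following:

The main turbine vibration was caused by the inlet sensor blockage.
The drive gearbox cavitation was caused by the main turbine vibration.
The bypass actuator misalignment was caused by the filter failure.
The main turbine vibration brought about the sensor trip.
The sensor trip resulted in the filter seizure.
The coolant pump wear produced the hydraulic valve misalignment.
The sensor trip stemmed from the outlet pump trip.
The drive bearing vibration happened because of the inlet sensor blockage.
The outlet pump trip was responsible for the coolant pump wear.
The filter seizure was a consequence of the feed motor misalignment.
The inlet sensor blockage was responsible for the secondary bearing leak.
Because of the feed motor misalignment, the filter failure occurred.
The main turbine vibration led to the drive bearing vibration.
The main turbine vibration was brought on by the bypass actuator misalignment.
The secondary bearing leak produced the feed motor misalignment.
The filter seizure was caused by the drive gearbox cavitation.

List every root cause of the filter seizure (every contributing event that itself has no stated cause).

Tracing upstream from the filter seizure: the filter seizure ← the feed motor misalignment ← the secondary bearing leak ← the inlet sensor blockage.
A separate upstream branch: the filter seizure ← the sensor trip ← the outlet pump trip.
Each of those chain origins has no stated cause.

the inlet sensor blockage, the outlet pump trip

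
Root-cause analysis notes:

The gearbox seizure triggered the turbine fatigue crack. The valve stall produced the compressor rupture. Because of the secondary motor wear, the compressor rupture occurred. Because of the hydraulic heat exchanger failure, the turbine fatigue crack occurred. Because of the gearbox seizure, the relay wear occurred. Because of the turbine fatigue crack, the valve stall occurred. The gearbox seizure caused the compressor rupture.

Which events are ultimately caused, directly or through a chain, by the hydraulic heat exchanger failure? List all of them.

the compressor rupture, the turbine fatigue crack, the valve stall

Direct effects: the turbine fatigue crack.
2 steps out: the valve stall.
3 steps out: the compressor rupture.
Not reachable from it: the gearbox seizure, the relay wear, the secondary motor wear.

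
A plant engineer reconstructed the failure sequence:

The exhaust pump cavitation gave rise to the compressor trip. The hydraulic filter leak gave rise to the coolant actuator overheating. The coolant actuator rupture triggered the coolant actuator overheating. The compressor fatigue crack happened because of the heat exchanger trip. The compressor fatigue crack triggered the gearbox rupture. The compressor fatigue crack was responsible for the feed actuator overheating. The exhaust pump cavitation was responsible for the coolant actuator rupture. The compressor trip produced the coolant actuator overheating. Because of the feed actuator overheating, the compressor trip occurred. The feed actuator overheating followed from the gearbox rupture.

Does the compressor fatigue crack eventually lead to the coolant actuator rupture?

The compressor fatigue crack leads to the gearbox rupture, the feed actuator overheating, the compressor trip, the coolant actuator overheating; the coolant actuator rupture is not among them.

No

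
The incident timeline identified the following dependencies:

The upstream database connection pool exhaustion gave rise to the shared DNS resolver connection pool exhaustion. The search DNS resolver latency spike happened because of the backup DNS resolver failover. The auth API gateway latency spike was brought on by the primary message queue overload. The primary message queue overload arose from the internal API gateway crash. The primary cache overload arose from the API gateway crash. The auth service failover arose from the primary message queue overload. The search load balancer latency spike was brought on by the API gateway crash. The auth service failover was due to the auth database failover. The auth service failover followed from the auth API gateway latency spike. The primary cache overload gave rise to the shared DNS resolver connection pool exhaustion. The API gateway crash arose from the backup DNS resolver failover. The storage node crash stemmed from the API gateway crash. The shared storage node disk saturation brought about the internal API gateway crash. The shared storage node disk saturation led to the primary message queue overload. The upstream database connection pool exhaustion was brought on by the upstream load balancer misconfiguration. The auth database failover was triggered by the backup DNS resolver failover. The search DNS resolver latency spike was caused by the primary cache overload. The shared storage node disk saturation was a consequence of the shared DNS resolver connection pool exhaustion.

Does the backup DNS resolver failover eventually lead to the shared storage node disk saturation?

There is a causal chain: the backup DNS resolver failover → the API gateway crash → the primary cache overload → the shared DNS resolver connection pool exhaustion → the shared storage node disk saturation.

Yes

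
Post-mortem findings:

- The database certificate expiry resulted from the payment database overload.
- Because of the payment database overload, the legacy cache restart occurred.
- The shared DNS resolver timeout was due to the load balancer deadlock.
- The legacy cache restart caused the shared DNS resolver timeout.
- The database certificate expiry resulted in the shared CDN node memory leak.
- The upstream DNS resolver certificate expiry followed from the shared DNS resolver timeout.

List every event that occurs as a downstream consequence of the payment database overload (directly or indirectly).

the database certificate expiry, the legacy cache restart, the shared CDN node memory leak, the shared DNS resolver timeout, the upstream DNS resolver certificate expiry

Direct effects: the database certificate expiry, the legacy cache restart.
2 steps out: the shared CDN node memory leak, the shared DNS resolver timeout.
3 steps out: the upstream DNS resolver certificate expiry.
Not reachable from it: the load balancer deadlock.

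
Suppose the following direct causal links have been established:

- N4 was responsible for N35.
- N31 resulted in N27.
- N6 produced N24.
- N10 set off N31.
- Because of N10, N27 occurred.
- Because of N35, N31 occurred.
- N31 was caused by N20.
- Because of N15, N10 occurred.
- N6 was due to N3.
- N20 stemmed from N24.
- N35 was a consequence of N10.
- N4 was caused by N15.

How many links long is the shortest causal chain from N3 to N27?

Shortest chain: N3 → N6 → N24 → N20 → N31 → N27.

5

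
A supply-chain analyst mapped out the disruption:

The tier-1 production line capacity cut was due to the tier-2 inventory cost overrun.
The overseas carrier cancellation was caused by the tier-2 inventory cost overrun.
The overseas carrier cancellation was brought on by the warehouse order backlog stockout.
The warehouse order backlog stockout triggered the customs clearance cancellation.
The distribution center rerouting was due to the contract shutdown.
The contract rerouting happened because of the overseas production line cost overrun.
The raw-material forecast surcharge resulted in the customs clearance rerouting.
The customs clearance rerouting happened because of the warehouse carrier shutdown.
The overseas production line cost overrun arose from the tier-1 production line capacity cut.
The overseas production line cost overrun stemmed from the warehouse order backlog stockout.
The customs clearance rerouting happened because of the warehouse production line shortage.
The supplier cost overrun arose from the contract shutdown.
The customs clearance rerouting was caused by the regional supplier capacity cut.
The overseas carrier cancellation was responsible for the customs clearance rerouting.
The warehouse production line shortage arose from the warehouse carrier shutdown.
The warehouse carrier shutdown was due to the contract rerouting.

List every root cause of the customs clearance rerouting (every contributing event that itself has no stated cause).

Tracing upstream from the customs clearance rerouting: the customs clearance rerouting ← the overseas carrier cancellation ← the warehouse order backlog stockout.
A separate upstream branch: the customs clearance rerouting ← the overseas carrier cancellation ← the tier-2 inventory cost overrun.
A separate upstream branch: the customs clearance rerouting ← the raw-material forecast surcharge.
A separate upstream branch: the customs clearance rerouting ← the regional supplier capacity cut.
Each of those chain origins has no stated cause.

the raw-material forecast surcharge, the regional supplier capacity cut, the tier-2 inventory cost overrun, the warehouse order backlog stockout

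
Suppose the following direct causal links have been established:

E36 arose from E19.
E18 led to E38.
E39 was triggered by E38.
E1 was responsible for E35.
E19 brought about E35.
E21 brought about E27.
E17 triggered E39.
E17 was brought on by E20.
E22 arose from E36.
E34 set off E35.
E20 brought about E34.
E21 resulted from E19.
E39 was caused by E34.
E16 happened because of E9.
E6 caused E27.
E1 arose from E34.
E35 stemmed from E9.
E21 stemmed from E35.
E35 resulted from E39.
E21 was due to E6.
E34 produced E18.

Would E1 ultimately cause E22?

No

E1 leads to E35, E21, E27; E22 is not among them.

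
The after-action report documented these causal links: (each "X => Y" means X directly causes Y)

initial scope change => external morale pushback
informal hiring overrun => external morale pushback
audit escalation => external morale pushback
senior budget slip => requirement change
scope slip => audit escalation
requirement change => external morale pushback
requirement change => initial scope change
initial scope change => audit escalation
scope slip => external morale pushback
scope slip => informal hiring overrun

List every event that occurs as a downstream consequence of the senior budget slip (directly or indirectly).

the audit escalation, the external morale pushback, the initial scope change, the requirement change

Direct effects: the requirement change.
2 steps out: the initial scope change, the external morale pushback.
3 steps out: the audit escalation.
Not reachable from it: the scope slip, the informal hiring overrun.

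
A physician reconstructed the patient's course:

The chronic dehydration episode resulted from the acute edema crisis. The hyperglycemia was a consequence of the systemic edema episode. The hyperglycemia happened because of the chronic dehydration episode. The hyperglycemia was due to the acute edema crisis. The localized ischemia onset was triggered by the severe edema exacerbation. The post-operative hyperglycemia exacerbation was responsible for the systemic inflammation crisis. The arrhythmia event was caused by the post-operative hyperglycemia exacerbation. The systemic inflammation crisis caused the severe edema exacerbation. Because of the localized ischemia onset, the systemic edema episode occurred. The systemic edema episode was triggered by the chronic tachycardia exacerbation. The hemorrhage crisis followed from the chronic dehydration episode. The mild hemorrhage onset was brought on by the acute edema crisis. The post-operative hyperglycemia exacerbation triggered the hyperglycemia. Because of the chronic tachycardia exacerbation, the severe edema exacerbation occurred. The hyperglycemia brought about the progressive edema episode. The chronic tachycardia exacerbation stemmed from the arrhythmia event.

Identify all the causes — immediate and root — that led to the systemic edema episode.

Immediate causes of the systemic edema episode: the chronic tachycardia exacerbation, the localized ischemia onset.
Further upstream: the post-operative hyperglycemia exacerbation, the arrhythmia event, the systemic inflammation crisis, the severe edema exacerbation.

the arrhythmia event, the chronic tachycardia exacerbation, the localized ischemia onset, the post-operative hyperglycemia exacerbation, the severe edema exacerbation, the systemic inflammation crisis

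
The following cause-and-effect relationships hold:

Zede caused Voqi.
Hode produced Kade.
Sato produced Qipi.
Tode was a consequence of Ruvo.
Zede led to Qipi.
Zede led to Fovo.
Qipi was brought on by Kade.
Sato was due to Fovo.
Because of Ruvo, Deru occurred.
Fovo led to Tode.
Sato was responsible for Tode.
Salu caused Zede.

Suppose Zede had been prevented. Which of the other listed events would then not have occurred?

Downstream of Zede: Fovo, Voqi, Sato, Qipi, Tode.
Of those, still caused via another path: Qipi, Tode.
The remainder have no surviving cause.

Fovo, Sato, Voqi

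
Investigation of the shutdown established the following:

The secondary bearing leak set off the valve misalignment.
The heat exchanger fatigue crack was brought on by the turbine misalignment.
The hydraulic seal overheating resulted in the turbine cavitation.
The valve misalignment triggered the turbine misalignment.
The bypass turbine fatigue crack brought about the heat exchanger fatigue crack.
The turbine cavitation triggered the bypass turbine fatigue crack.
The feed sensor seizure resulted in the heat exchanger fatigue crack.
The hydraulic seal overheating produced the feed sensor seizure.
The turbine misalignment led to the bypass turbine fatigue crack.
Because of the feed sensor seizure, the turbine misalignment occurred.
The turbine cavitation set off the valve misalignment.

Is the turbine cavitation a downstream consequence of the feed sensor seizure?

No

The feed sensor seizure leads to the turbine misalignment, the bypass turbine fatigue crack, the heat exchanger fatigue crack; the turbine cavitation is not among them.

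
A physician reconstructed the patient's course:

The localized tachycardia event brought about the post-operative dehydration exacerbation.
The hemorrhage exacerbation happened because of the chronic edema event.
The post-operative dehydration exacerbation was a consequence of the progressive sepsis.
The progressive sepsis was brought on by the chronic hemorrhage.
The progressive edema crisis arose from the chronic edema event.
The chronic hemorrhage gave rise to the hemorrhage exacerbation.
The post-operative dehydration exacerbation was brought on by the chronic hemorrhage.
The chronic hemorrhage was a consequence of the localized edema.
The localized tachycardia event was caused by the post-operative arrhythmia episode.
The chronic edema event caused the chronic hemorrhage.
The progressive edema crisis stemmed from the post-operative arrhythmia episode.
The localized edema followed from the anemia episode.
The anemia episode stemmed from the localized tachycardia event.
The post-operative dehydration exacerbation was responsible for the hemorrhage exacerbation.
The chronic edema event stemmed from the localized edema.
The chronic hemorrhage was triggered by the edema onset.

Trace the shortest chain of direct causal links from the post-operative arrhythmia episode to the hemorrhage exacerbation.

the post-operative arrhythmia episode → the localized tachycardia event → the post-operative dehydration exacerbation → the hemorrhage exacerbation

the post-operative arrhythmia episode → the localized tachycardia event
the localized tachycardia event → the post-operative dehydration exacerbation
the post-operative dehydration exacerbation → the hemorrhage exacerbation
Length: 3 steps.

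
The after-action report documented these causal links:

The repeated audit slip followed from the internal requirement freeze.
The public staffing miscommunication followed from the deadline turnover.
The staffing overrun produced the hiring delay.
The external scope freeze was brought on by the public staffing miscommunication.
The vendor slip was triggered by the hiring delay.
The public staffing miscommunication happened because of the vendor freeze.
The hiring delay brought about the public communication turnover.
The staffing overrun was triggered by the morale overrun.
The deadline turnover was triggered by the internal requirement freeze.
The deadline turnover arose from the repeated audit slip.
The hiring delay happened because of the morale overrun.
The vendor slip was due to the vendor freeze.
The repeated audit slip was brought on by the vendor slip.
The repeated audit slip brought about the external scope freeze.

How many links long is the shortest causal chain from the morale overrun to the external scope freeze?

Shortest chain: the morale overrun → the hiring delay → the vendor slip → the repeated audit slip → the external scope freeze.

4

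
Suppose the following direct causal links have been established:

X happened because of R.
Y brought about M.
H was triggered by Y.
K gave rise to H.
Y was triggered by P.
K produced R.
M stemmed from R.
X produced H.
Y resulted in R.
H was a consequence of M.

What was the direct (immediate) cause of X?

R

Upstream contributors include K, P, Y, but only R feeds directly into X.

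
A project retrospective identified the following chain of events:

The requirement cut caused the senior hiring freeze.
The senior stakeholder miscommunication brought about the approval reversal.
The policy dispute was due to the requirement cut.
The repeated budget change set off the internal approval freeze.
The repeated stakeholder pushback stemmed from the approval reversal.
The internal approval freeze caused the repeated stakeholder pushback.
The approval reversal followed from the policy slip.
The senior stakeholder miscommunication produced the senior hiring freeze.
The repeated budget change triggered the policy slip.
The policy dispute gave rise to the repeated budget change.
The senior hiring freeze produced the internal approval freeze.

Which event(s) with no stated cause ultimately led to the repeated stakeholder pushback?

the requirement cut, the senior stakeholder miscommunication

Tracing upstream from the repeated stakeholder pushback: the repeated stakeholder pushback ← the internal approval freeze ← the senior hiring freeze ← the requirement cut.
A separate upstream branch: the repeated stakeholder pushback ← the approval reversal ← the senior stakeholder miscommunication.
Each of those chain origins has no stated cause.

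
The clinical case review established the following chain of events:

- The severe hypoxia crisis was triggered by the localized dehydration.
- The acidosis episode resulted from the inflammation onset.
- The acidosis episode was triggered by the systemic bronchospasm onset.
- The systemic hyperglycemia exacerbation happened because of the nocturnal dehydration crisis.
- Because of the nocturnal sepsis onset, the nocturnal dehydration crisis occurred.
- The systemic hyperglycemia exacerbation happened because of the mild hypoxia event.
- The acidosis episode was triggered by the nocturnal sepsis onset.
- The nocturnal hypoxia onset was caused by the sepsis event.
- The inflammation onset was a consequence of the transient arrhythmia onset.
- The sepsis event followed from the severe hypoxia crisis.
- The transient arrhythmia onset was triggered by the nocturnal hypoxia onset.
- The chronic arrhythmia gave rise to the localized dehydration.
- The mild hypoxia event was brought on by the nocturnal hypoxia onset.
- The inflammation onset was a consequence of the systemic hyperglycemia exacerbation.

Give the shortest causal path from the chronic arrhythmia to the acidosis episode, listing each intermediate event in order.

the chronic arrhythmia → the localized dehydration → the severe hypoxia crisis → the sepsis event → the nocturnal hypoxia onset → the transient arrhythmia onset → the inflammation onset → the acidosis episode

the chronic arrhythmia → the localized dehydration
the localized dehydration → the severe hypoxia crisis
the severe hypoxia crisis → the sepsis event
the sepsis event → the nocturnal hypoxia onset
the nocturnal hypoxia onset → the transient arrhythmia onset
the transient arrhythmia onset → the inflammation onset
the inflammation onset → the acidosis episode
Length: 7 steps.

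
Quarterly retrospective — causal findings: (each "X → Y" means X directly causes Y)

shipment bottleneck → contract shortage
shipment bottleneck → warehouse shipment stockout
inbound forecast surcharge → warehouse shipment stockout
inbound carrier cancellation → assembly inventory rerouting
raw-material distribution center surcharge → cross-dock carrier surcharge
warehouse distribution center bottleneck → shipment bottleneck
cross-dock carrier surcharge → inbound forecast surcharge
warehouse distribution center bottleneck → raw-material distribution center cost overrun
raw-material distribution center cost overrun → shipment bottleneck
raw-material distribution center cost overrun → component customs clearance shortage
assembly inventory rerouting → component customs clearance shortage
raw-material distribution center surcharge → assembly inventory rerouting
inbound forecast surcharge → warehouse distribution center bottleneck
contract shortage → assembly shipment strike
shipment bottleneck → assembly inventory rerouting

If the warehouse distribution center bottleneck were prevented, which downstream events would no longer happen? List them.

the assembly shipment strike, the contract shortage, the raw-material distribution center cost overrun, the shipment bottleneck

Downstream of the warehouse distribution center bottleneck: the raw-material distribution center cost overrun, the shipment bottleneck, the assembly inventory rerouting, the component customs clearance shortage, the contract shortage, the assembly shipment strike, the warehouse shipment stockout.
Of those, still caused via another path: the assembly inventory rerouting, the component customs clearance shortage, the warehouse shipment stockout.
The remainder have no surviving cause.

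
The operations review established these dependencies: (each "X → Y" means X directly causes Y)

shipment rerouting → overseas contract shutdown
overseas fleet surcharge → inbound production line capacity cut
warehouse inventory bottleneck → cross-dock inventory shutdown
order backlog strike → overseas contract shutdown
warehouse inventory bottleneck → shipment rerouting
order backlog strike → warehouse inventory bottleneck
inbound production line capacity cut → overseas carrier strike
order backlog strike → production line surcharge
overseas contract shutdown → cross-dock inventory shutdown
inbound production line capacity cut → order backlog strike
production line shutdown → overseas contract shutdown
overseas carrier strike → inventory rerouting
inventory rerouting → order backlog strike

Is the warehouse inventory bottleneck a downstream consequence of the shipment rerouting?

The shipment rerouting leads to the overseas contract shutdown, the cross-dock inventory shutdown; the warehouse inventory bottleneck is not among them.

No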